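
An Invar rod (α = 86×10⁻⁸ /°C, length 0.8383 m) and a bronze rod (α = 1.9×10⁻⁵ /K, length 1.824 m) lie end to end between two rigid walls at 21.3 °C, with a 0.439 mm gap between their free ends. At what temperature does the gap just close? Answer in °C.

Gap closes when ΔL₁ + ΔL₂ = 0.439 mm = 4.39×10⁻⁴ m
(α₁L₁ + α₂L₂)ΔT = g
α₁L₁ + α₂L₂ = 86×10⁻⁸×0.8383 + 1.9×10⁻⁵×1.824 = 3.5376938×10⁻⁵ m/K
ΔT = 4.39×10⁻⁴ / 3.5376938×10⁻⁵ = 12.409 K
T = 21.3 + 12.409 = 33.709 °C

T = 33.7 °C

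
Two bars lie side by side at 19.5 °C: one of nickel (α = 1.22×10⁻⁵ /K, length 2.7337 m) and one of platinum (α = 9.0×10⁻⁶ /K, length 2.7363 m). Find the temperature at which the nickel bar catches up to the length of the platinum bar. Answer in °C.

Equal length when α₁L₁ΔT − α₂L₂ΔT = L₂ − L₁ = 2.60×10⁻³ m
α₁L₁ = 3.335114×10⁻⁵, α₂L₂ = 2.46267×10⁻⁵ → Δ(αL) = 8.72444×10⁻⁶ m/K
ΔT = 2.60×10⁻³ / 8.72444×10⁻⁶ = 298.013 K, so T = 19.5 + 298.013 = 317.513 °C

T = 317.5 °C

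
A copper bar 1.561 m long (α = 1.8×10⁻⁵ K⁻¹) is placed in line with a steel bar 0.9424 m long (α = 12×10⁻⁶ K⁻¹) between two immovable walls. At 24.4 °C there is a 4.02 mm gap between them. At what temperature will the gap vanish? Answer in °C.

Gap closes when ΔL₁ + ΔL₂ = 4.02 mm = 4.02×10⁻³ m
(α₁L₁ + α₂L₂)ΔT = g
α₁L₁ + α₂L₂ = 1.8×10⁻⁵×1.561 + 12×10⁻⁶×0.9424 = 3.94068×10⁻⁵ m/K
ΔT = 4.02×10⁻³ / 3.94068×10⁻⁵ = 102.01 K
T = 24.4 + 102.01 = 126.41 °C

T = 126 °C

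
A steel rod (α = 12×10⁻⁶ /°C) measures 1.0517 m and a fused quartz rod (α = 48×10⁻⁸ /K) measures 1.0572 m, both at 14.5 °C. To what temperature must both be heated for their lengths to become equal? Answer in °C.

Equal length when α₁L₁ΔT − α₂L₂ΔT = L₂ − L₁ = 5.50×10⁻³ m
α₁L₁ = 1.26204×10⁻⁵, α₂L₂ = 5.07456×10⁻⁷ → Δ(αL) = 1.2112944×10⁻⁵ m/K
ΔT = 5.50×10⁻³ / 1.2112944×10⁻⁵ = 454.060 K, so T = 14.5 + 454.060 = 468.560 °C

T = 468.6 °C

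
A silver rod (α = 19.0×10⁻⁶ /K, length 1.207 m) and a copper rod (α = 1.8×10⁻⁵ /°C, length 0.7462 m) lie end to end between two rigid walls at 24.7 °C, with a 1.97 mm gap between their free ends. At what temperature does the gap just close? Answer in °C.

Gap closes when ΔL₁ + ΔL₂ = 1.97 mm = 1.97×10⁻³ m
(α₁L₁ + α₂L₂)ΔT = g
α₁L₁ + α₂L₂ = 19.0×10⁻⁶×1.207 + 1.8×10⁻⁵×0.7462 = 3.63646×10⁻⁵ m/K
ΔT = 1.97×10⁻³ / 3.63646×10⁻⁵ = 54.174 K
T = 24.7 + 54.174 = 78.874 °C

T = 78.9 °C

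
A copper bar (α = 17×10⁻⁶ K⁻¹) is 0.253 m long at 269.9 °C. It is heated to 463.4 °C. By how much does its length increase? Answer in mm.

ΔL = 0.832 mm

|ΔT| = |463.4 − 269.9| = 193.5 K
ΔL = αL₀ΔT = (17×10⁻⁶)(0.253)(193.5) = 8.32×10⁻⁴ m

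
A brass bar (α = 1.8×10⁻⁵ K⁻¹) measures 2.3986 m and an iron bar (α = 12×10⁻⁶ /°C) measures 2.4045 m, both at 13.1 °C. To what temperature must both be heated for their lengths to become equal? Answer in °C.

Equal length when α₁L₁ΔT − α₂L₂ΔT = L₂ − L₁ = 5.90×10⁻³ m
α₁L₁ = 4.31748×10⁻⁵, α₂L₂ = 2.8854×10⁻⁵ → Δ(αL) = 1.43208×10⁻⁵ m/K
ΔT = 5.90×10⁻³ / 1.43208×10⁻⁵ = 411.988 K, so T = 13.1 + 411.988 = 425.088 °C

T = 425.1 °C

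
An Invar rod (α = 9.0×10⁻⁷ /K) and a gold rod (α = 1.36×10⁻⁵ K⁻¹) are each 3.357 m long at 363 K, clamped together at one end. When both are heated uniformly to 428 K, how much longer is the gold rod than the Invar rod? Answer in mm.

2.77 mm

ΔT = 65 K
Invar: ΔL = 9.0×10⁻⁷ × 3.357 m × 65 = 1.9638×10⁻⁴ m = 0.19638 mm
gold: ΔL = 1.36×10⁻⁵ × 3.357 m × 65 = 2.9676×10⁻³ m = 2.9676 mm
difference = 2.9676 − 0.19638 = 2.77122 mm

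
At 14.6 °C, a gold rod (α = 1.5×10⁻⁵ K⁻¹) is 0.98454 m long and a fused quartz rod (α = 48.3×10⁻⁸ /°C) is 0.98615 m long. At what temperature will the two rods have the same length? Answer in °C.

T = 127.3 °C

Equal length when α₁L₁ΔT − α₂L₂ΔT = L₂ − L₁ = 1.61×10⁻³ m
α₁L₁ = 1.47681×10⁻⁵, α₂L₂ = 4.7631045×10⁻⁷ → Δ(αL) = 1.429178955×10⁻⁵ m/K
ΔT = 1.61×10⁻³ / 1.429178955×10⁻⁵ = 112.652 K, so T = 14.6 + 112.652 = 127.252 °C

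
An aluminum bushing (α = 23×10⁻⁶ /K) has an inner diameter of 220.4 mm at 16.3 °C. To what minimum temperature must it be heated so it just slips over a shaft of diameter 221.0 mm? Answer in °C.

T = 135 °C

Required Δd = 221.0 − 220.4 = 0.6 mm
Δd = αd₀ΔT ⇒ ΔT = Δd/(αd₀) = 0.6 / (23×10⁻⁶ × 220.4) = 118.36 K
T_min = 16.3 + 118.36 = 134.66 °C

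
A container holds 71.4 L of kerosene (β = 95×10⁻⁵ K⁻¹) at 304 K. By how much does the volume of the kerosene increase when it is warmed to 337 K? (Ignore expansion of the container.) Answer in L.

ΔV = 2.24 L

|ΔT| = |337 − 304| = 33 K
ΔV = βV₀ΔT = (95×10⁻⁵)(71.4)(33) = 2.24 L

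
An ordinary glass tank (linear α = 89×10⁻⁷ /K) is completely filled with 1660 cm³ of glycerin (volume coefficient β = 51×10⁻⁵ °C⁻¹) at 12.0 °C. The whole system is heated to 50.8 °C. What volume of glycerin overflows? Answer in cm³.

The tank also expands: β_container ≈ 3α = 2.67×10⁻⁵ /K
Net overflow = V₀(β_liq − 3α_cont)ΔT
β − 3α = 5.10×10⁻⁴ − 2.67×10⁻⁵ = 4.833×10⁻⁴ /K; ΔT = 38.8 K
ΔV = 1660 × 4.833×10⁻⁴ × 38.8 = 31.1 cm³

31.1 cm³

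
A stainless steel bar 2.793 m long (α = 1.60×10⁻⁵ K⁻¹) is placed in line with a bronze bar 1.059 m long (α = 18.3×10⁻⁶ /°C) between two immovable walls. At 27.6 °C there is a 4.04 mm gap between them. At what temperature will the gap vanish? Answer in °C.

Gap closes when ΔL₁ + ΔL₂ = 4.04 mm = 4.04×10⁻³ m
(α₁L₁ + α₂L₂)ΔT = g
α₁L₁ + α₂L₂ = 1.60×10⁻⁵×2.793 + 18.3×10⁻⁶×1.059 = 6.40677×10⁻⁵ m/K
ΔT = 4.04×10⁻³ / 6.40677×10⁻⁵ = 63.058 K
T = 27.6 + 63.058 = 90.658 °C

T = 90.7 °C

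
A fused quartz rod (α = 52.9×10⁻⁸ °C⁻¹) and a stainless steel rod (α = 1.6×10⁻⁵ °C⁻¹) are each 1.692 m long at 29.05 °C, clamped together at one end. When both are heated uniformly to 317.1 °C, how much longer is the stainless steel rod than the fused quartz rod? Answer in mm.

7.54 mm

ΔT = 288.05 K
fused quartz: ΔL = 52.9×10⁻⁸ × 1.692 m × 288.05 = 2.5782×10⁻⁴ m = 0.25782 mm
stainless steel: ΔL = 1.6×10⁻⁵ × 1.692 m × 288.05 = 7.7981×10⁻³ m = 7.7981 mm
difference = 7.7981 − 0.25782 = 7.54028 mm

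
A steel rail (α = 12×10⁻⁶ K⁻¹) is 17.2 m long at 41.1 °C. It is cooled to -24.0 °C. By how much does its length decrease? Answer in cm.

ΔL = 1.34 cm

|ΔT| = |-24.0 − 41.1| = 65.1 K
ΔL = αL₀ΔT = (12×10⁻⁶)(17.2)(65.1) = 1.34×10⁻² m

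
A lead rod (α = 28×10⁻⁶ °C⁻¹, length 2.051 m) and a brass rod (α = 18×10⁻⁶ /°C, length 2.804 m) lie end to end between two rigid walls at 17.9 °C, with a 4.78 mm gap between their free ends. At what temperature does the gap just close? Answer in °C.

T = 62.2 °C

α₁L₁ = 5.7428×10⁻⁵ m/K, α₂L₂ = 5.0472×10⁻⁵ m/K → total 1.079×10⁻⁴ m/K
ΔT = g/(α₁L₁+α₂L₂) = 4.78×10⁻³ / 1.079×10⁻⁴ = 44.300 K
T = 17.9 + 44.300 = 62.200 °C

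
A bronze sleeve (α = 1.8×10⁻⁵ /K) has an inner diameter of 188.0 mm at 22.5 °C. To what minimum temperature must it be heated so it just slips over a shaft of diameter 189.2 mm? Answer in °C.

T = 377 °C

Required Δd = 189.2 − 188.0 = 1.2 mm
Δd = αd₀ΔT ⇒ ΔT = Δd/(αd₀) = 1.2 / (1.8×10⁻⁵ × 188.0) = 354.61 K
T_min = 22.5 + 354.61 = 377.11 °C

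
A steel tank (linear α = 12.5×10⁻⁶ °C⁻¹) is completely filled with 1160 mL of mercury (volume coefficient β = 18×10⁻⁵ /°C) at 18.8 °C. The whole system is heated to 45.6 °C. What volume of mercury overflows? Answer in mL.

4.43 mL

The tank also expands: β_container ≈ 3α = 3.75×10⁻⁵ /K
Net overflow = V₀(β_liq − 3α_cont)ΔT
β − 3α = 1.80×10⁻⁴ − 3.75×10⁻⁵ = 1.425×10⁻⁴ /K; ΔT = 26.8 K
ΔV = 1160 × 1.425×10⁻⁴ × 26.8 = 4.43 mL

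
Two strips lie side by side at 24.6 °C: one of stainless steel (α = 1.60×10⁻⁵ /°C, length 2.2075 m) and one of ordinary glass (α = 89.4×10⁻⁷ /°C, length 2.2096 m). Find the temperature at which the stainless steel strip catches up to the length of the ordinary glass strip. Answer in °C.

T = 159.5 °C

Equal length when α₁L₁ΔT − α₂L₂ΔT = L₂ − L₁ = 2.10×10⁻³ m
α₁L₁ = 3.532×10⁻⁵, α₂L₂ = 1.9753824×10⁻⁵ → Δ(αL) = 1.5566176×10⁻⁵ m/K
ΔT = 2.10×10⁻³ / 1.5566176×10⁻⁵ = 134.908 K, so T = 24.6 + 134.908 = 159.508 °C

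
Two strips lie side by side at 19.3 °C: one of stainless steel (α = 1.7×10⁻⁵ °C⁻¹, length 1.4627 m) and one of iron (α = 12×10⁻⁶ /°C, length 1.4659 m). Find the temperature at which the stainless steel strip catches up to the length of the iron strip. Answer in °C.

Equal length when α₁L₁ΔT − α₂L₂ΔT = L₂ − L₁ = 3.20×10⁻³ m
α₁L₁ = 2.48659×10⁻⁵, α₂L₂ = 1.75908×10⁻⁵ → Δ(αL) = 7.2751×10⁻⁶ m/K
ΔT = 3.20×10⁻³ / 7.2751×10⁻⁶ = 439.856 K, so T = 19.3 + 439.856 = 459.156 °C

T = 459.2 °C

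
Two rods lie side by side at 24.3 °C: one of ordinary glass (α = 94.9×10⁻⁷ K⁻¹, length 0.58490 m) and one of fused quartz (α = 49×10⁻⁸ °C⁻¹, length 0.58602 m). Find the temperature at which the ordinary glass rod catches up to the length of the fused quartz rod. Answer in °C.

T = 237.1 °C

L₁(1 + α₁ΔT) = L₂(1 + α₂ΔT) ⇒ ΔT = (L₂ − L₁)/(α₁L₁ − α₂L₂)
L₂ − L₁ = 0.58602 − 0.58490 = 1.12×10⁻³ m
α₁L₁ − α₂L₂ = 94.9×10⁻⁷×0.58490 − 49×10⁻⁸×0.58602 = 5.2635512×10⁻⁶ m/K
ΔT = 1.12×10⁻³ / 5.2635512×10⁻⁶ = 212.784 K
T = 24.3 + 212.784 = 237.084 °C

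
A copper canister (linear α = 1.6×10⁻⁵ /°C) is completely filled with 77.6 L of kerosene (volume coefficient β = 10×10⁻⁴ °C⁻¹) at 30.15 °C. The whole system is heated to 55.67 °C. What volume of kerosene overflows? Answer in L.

The canister also expands: β_container ≈ 3α = 4.8×10⁻⁵ /K
Net overflow = V₀(β_liq − 3α_cont)ΔT
β − 3α = 1.00×10⁻³ − 4.8×10⁻⁵ = 9.52×10⁻⁴ /K; ΔT = 25.52 K
ΔV = 77.6 × 9.52×10⁻⁴ × 25.52 = 1.89 L

1.89 L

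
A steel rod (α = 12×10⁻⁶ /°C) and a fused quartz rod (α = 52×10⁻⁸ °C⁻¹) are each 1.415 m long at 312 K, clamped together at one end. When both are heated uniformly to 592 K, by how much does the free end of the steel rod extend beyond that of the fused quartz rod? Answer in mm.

4.55 mm

ΔT = 280 K
steel: ΔL = 12×10⁻⁶ × 1.415 m × 280 = 4.7544×10⁻³ m = 4.7544 mm
fused quartz: ΔL = 52×10⁻⁸ × 1.415 m × 280 = 2.0602×10⁻⁴ m = 0.20602 mm
difference = 4.7544 − 0.20602 = 4.54838 mm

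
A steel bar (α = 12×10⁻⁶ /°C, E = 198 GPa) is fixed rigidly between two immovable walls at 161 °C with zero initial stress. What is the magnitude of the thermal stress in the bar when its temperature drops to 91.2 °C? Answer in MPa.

Fully constrained: the free strain ε = αΔT is blocked, so σ = Eε = EαΔT.
|ΔT| = 69.8 K
σ = 198×10⁹ × 12×10⁻⁶ × 69.8 = 1.66×10⁸ Pa

σ = 166 MPa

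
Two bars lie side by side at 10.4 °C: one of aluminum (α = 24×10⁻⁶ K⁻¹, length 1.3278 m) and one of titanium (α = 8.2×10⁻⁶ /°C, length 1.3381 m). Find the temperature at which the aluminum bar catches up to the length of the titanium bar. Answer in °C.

L₁(1 + α₁ΔT) = L₂(1 + α₂ΔT) ⇒ ΔT = (L₂ − L₁)/(α₁L₁ − α₂L₂)
L₂ − L₁ = 1.3381 − 1.3278 = 1.03×10⁻² m
α₁L₁ − α₂L₂ = 24×10⁻⁶×1.3278 − 8.2×10⁻⁶×1.3381 = 2.089478×10⁻⁵ m/K
ΔT = 1.03×10⁻² / 2.089478×10⁻⁵ = 492.946 K
T = 10.4 + 492.946 = 503.346 °C

T = 503.3 °C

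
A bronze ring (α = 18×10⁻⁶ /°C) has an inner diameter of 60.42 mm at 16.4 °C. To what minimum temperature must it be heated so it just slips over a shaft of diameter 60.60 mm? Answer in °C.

Required Δd = 60.60 − 60.42 = 0.18 mm
Δd = αd₀ΔT ⇒ ΔT = Δd/(αd₀) = 0.18 / (18×10⁻⁶ × 60.42) = 165.51 K
T_min = 16.4 + 165.51 = 181.91 °C

T = 182 °C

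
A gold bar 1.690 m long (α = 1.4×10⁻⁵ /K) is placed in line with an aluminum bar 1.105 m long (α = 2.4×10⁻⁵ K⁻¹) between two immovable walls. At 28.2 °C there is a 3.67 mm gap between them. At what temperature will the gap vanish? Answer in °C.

T = 101 °C

α₁L₁ = 2.366×10⁻⁵ m/K, α₂L₂ = 2.652×10⁻⁵ m/K → total 5.018×10⁻⁵ m/K
ΔT = g/(α₁L₁+α₂L₂) = 3.67×10⁻³ / 5.018×10⁻⁵ = 73.14 K
T = 28.2 + 73.14 = 101.34 °C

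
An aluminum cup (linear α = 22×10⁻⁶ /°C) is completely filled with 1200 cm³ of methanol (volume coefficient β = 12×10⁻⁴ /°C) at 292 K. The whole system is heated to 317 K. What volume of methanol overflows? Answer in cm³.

34.0 cm³

The cup also expands: β_container ≈ 3α = 6.6×10⁻⁵ /K
Net overflow = V₀(β_liq − 3α_cont)ΔT
β − 3α = 1.20×10⁻³ − 6.6×10⁻⁵ = 1.134×10⁻³ /K; ΔT = 25 K
ΔV = 1200 × 1.134×10⁻³ × 25 = 34.0 cm³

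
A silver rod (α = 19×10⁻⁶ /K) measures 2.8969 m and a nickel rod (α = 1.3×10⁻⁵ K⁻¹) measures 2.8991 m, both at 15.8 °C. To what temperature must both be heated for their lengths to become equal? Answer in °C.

T = 142.6 °C

L₁(1 + α₁ΔT) = L₂(1 + α₂ΔT) ⇒ ΔT = (L₂ − L₁)/(α₁L₁ − α₂L₂)
L₂ − L₁ = 2.8991 − 2.8969 = 2.20×10⁻³ m
α₁L₁ − α₂L₂ = 19×10⁻⁶×2.8969 − 1.3×10⁻⁵×2.8991 = 1.73528×10⁻⁵ m/K
ΔT = 2.20×10⁻³ / 1.73528×10⁻⁵ = 126.781 K
T = 15.8 + 126.781 = 142.581 °C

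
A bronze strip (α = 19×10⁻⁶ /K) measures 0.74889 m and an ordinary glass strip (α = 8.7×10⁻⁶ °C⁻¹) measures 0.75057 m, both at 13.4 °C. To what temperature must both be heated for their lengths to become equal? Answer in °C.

L₁(1 + α₁ΔT) = L₂(1 + α₂ΔT) ⇒ ΔT = (L₂ − L₁)/(α₁L₁ − α₂L₂)
L₂ − L₁ = 0.75057 − 0.74889 = 1.68×10⁻³ m
α₁L₁ − α₂L₂ = 19×10⁻⁶×0.74889 − 8.7×10⁻⁶×0.75057 = 7.698951×10⁻⁶ m/K
ΔT = 1.68×10⁻³ / 7.698951×10⁻⁶ = 218.212 K
T = 13.4 + 218.212 = 231.612 °C

T = 231.6 °C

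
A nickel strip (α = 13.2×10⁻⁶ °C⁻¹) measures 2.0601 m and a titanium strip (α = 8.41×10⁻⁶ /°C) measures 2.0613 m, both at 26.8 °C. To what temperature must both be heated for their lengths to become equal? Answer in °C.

L₁(1 + α₁ΔT) = L₂(1 + α₂ΔT) ⇒ ΔT = (L₂ − L₁)/(α₁L₁ − α₂L₂)
L₂ − L₁ = 2.0613 − 2.0601 = 1.20×10⁻³ m
α₁L₁ − α₂L₂ = 13.2×10⁻⁶×2.0601 − 8.41×10⁻⁶×2.0613 = 9.857787×10⁻⁶ m/K
ΔT = 1.20×10⁻³ / 9.857787×10⁻⁶ = 121.731 K
T = 26.8 + 121.731 = 148.531 °C

T = 148.5 °C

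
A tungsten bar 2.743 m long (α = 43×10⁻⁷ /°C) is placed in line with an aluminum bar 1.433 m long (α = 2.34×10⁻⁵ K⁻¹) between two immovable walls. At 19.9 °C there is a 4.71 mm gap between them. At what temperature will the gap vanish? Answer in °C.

α₁L₁ = 1.17949×10⁻⁵ m/K, α₂L₂ = 3.35322×10⁻⁵ m/K → total 4.53271×10⁻⁵ m/K
ΔT = g/(α₁L₁+α₂L₂) = 4.71×10⁻³ / 4.53271×10⁻⁵ = 103.91 K
T = 19.9 + 103.91 = 123.81 °C

T = 124 °C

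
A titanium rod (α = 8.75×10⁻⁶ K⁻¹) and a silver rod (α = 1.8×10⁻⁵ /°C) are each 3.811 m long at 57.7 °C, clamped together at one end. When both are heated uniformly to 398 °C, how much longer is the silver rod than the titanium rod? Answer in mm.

ΔT = 340.3 K
titanium: ΔL = 8.75×10⁻⁶ × 3.811 m × 340.3 = 1.1348×10⁻² m = 11.348 mm
silver: ΔL = 1.8×10⁻⁵ × 3.811 m × 340.3 = 2.3344×10⁻² m = 23.344 mm
difference = 23.344 − 11.348 = 11.996 mm

12.0 mm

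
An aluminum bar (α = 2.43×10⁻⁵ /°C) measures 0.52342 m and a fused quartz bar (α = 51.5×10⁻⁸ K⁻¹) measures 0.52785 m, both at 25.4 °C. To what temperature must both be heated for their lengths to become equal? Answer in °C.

T = 381.3 °C

Equal length when α₁L₁ΔT − α₂L₂ΔT = L₂ − L₁ = 4.43×10⁻³ m
α₁L₁ = 1.2719106×10⁻⁵, α₂L₂ = 2.7184275×10⁻⁷ → Δ(αL) = 1.244726325×10⁻⁵ m/K
ΔT = 4.43×10⁻³ / 1.244726325×10⁻⁵ = 355.902 K, so T = 25.4 + 355.902 = 381.302 °C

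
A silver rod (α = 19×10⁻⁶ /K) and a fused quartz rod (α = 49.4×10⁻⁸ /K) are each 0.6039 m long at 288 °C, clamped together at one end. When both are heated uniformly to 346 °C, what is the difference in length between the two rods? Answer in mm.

0.648 mm

ΔT = 58 K
silver: ΔL = 19×10⁻⁶ × 0.6039 m × 58 = 6.6550×10⁻⁴ m = 0.66550 mm
fused quartz: ΔL = 49.4×10⁻⁸ × 0.6039 m × 58 = 1.7303×10⁻⁵ m = 0.017303 mm
difference = 0.66550 − 0.017303 = 0.648197 mm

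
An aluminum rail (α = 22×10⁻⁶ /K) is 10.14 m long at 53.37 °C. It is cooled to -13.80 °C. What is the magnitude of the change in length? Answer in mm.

|ΔT| = |-13.80 − 53.37| = 67.17 K
ΔL = αL₀ΔT = (22×10⁻⁶)(10.14)(67.17) = 1.50×10⁻² m

ΔL = 15.0 mm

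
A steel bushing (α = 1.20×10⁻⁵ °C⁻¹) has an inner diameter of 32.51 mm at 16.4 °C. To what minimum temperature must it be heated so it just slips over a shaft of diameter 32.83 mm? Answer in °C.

T = 837 °C

Required Δd = 32.83 − 32.51 = 0.32 mm
Δd = αd₀ΔT ⇒ ΔT = Δd/(αd₀) = 0.32 / (1.20×10⁻⁵ × 32.51) = 820.26 K
T_min = 16.4 + 820.26 = 836.66 °C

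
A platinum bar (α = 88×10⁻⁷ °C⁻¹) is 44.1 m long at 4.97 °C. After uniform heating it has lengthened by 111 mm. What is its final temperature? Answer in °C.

T = 291 °C

ΔL = αL₀ΔT ⇒ ΔT = ΔL / (αL₀)
ΔT = 111×10⁻³ m / (88×10⁻⁷ × 44.1 m) = 286.02 K
T = 4.97 + 286.02 = 290.99 °C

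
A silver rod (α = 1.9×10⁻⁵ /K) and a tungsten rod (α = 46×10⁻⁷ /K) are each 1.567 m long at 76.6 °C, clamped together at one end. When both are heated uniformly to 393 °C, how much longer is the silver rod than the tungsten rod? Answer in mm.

7.14 mm

ΔT = 316.4 K
silver: ΔL = 1.9×10⁻⁵ × 1.567 m × 316.4 = 9.4202×10⁻³ m = 9.4202 mm
tungsten: ΔL = 46×10⁻⁷ × 1.567 m × 316.4 = 2.2807×10⁻³ m = 2.2807 mm
difference = 9.4202 − 2.2807 = 7.1395 mm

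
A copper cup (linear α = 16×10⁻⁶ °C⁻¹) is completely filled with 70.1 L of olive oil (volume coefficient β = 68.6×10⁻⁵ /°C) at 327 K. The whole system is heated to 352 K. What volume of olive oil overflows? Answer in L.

1.12 L

The cup also expands: β_container ≈ 3α = 4.8×10⁻⁵ /K
Net overflow = V₀(β_liq − 3α_cont)ΔT
β − 3α = 6.86×10⁻⁴ − 4.8×10⁻⁵ = 6.38×10⁻⁴ /K; ΔT = 25 K
ΔV = 70.1 × 6.38×10⁻⁴ × 25 = 1.12 L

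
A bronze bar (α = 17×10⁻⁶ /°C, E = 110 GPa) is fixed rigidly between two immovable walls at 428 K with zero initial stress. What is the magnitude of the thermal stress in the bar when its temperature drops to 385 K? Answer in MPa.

σ = 80.4 MPa

Fully constrained: the free strain ε = αΔT is blocked, so σ = Eε = EαΔT.
|ΔT| = 43 K
σ = 110×10⁹ × 17×10⁻⁶ × 43 = 8.04×10⁷ Pa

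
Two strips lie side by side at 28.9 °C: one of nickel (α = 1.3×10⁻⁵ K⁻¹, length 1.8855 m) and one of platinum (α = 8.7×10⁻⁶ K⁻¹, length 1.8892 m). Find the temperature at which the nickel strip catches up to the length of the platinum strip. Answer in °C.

T = 487.1 °C

L₁(1 + α₁ΔT) = L₂(1 + α₂ΔT) ⇒ ΔT = (L₂ − L₁)/(α₁L₁ − α₂L₂)
L₂ − L₁ = 1.8892 − 1.8855 = 3.70×10⁻³ m
α₁L₁ − α₂L₂ = 1.3×10⁻⁵×1.8855 − 8.7×10⁻⁶×1.8892 = 8.07546×10⁻⁶ m/K
ΔT = 3.70×10⁻³ / 8.07546×10⁻⁶ = 458.178 K
T = 28.9 + 458.178 = 487.078 °C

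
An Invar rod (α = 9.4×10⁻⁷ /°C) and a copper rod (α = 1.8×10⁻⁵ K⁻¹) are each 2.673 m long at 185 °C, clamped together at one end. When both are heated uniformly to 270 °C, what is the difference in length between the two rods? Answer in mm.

3.88 mm

ΔT = 85 K
Invar: ΔL = 9.4×10⁻⁷ × 2.673 m × 85 = 2.1357×10⁻⁴ m = 0.21357 mm
copper: ΔL = 1.8×10⁻⁵ × 2.673 m × 85 = 4.0897×10⁻³ m = 4.0897 mm
difference = 4.0897 − 0.21357 = 3.87613 mm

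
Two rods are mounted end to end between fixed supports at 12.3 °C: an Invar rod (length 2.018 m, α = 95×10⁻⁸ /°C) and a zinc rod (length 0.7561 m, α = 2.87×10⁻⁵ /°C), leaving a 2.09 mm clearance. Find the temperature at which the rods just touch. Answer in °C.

T = 101 °C

α₁L₁ = 1.9171×10⁻⁶ m/K, α₂L₂ = 2.170007×10⁻⁵ m/K → total 2.361717×10⁻⁵ m/K
ΔT = g/(α₁L₁+α₂L₂) = 2.09×10⁻³ / 2.361717×10⁻⁵ = 88.49 K
T = 12.3 + 88.49 = 100.79 °C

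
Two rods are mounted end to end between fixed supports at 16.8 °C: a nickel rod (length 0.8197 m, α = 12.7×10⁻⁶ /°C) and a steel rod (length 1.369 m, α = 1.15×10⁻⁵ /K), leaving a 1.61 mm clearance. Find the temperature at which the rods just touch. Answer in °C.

Gap closes when ΔL₁ + ΔL₂ = 1.61 mm = 1.61×10⁻³ m
(α₁L₁ + α₂L₂)ΔT = g
α₁L₁ + α₂L₂ = 12.7×10⁻⁶×0.8197 + 1.15×10⁻⁵×1.369 = 2.615369×10⁻⁵ m/K
ΔT = 1.61×10⁻³ / 2.615369×10⁻⁵ = 61.559 K
T = 16.8 + 61.559 = 78.359 °C

T = 78.4 °C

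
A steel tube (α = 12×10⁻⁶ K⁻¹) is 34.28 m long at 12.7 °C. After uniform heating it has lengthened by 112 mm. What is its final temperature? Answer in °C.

T = 285 °C

ΔL = αL₀ΔT ⇒ ΔT = ΔL / (αL₀)
ΔT = 112×10⁻³ m / (12×10⁻⁶ × 34.28 m) = 272.27 K
T = 12.7 + 272.27 = 284.97 °C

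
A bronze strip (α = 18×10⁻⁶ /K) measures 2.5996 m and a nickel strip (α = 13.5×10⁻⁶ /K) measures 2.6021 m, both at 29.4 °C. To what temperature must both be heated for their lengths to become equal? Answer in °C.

T = 243.7 °C

L₁(1 + α₁ΔT) = L₂(1 + α₂ΔT) ⇒ ΔT = (L₂ − L₁)/(α₁L₁ − α₂L₂)
L₂ − L₁ = 2.6021 − 2.5996 = 2.50×10⁻³ m
α₁L₁ − α₂L₂ = 18×10⁻⁶×2.5996 − 13.5×10⁻⁶×2.6021 = 1.166445×10⁻⁵ m/K
ΔT = 2.50×10⁻³ / 1.166445×10⁻⁵ = 214.326 K
T = 29.4 + 214.326 = 243.726 °C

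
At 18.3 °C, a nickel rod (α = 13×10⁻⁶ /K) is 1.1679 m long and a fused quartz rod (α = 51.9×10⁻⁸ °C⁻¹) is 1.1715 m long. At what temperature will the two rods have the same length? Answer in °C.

L₁(1 + α₁ΔT) = L₂(1 + α₂ΔT) ⇒ ΔT = (L₂ − L₁)/(α₁L₁ − α₂L₂)
L₂ − L₁ = 1.1715 − 1.1679 = 3.60×10⁻³ m
α₁L₁ − α₂L₂ = 13×10⁻⁶×1.1679 − 51.9×10⁻⁸×1.1715 = 1.45746915×10⁻⁵ m/K
ΔT = 3.60×10⁻³ / 1.45746915×10⁻⁵ = 247.004 K
T = 18.3 + 247.004 = 265.304 °C

T = 265.3 °C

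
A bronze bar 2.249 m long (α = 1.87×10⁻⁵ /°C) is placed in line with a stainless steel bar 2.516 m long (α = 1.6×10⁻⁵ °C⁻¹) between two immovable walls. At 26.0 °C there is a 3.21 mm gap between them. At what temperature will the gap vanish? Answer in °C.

α₁L₁ = 4.20563×10⁻⁵ m/K, α₂L₂ = 4.0256×10⁻⁵ m/K → total 8.23123×10⁻⁵ m/K
ΔT = g/(α₁L₁+α₂L₂) = 3.21×10⁻³ / 8.23123×10⁻⁵ = 38.998 K
T = 26.0 + 38.998 = 64.998 °C

T = 65.0 °C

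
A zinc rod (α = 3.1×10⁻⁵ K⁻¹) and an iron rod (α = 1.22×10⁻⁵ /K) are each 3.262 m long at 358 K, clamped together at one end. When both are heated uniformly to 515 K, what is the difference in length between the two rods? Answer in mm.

ΔT = 157 K
zinc: ΔL = 3.1×10⁻⁵ × 3.262 m × 157 = 1.5876×10⁻² m = 15.876 mm
iron: ΔL = 1.22×10⁻⁵ × 3.262 m × 157 = 6.2480×10⁻³ m = 6.2480 mm
difference = 15.876 − 6.2480 = 9.628 mm

9.63 mm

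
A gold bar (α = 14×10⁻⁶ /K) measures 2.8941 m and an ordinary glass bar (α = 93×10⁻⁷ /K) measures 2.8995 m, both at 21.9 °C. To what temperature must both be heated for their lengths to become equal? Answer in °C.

Equal length when α₁L₁ΔT − α₂L₂ΔT = L₂ − L₁ = 5.40×10⁻³ m
α₁L₁ = 4.05174×10⁻⁵, α₂L₂ = 2.696535×10⁻⁵ → Δ(αL) = 1.355205×10⁻⁵ m/K
ΔT = 5.40×10⁻³ / 1.355205×10⁻⁵ = 398.464 K, so T = 21.9 + 398.464 = 420.364 °C

T = 420.4 °C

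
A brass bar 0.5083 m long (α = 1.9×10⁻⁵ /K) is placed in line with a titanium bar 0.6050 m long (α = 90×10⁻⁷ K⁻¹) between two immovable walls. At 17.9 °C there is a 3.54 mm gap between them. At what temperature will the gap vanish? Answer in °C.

T = 252 °C

Gap closes when ΔL₁ + ΔL₂ = 3.54 mm = 3.54×10⁻³ m
(α₁L₁ + α₂L₂)ΔT = g
α₁L₁ + α₂L₂ = 1.9×10⁻⁵×0.5083 + 90×10⁻⁷×0.6050 = 1.51027×10⁻⁵ m/K
ΔT = 3.54×10⁻³ / 1.51027×10⁻⁵ = 234.40 K
T = 17.9 + 234.40 = 252.30 °C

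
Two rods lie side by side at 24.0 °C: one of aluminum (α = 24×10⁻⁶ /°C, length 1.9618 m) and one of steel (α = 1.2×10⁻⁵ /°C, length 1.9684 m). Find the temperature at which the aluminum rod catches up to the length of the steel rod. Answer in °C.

Equal length when α₁L₁ΔT − α₂L₂ΔT = L₂ − L₁ = 6.60×10⁻³ m
α₁L₁ = 4.70832×10⁻⁵, α₂L₂ = 2.36208×10⁻⁵ → Δ(αL) = 2.34624×10⁻⁵ m/K
ΔT = 6.60×10⁻³ / 2.34624×10⁻⁵ = 281.301 K, so T = 24.0 + 281.301 = 305.301 °C

T = 305.3 °C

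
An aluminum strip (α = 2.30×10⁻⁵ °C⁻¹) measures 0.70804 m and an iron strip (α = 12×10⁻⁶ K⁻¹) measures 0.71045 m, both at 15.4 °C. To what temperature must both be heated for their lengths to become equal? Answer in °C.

T = 326.0 °C

L₁(1 + α₁ΔT) = L₂(1 + α₂ΔT) ⇒ ΔT = (L₂ − L₁)/(α₁L₁ − α₂L₂)
L₂ − L₁ = 0.71045 − 0.70804 = 2.41×10⁻³ m
α₁L₁ − α₂L₂ = 2.30×10⁻⁵×0.70804 − 12×10⁻⁶×0.71045 = 7.75952×10⁻⁶ m/K
ΔT = 2.41×10⁻³ / 7.75952×10⁻⁶ = 310.586 K
T = 15.4 + 310.586 = 325.986 °C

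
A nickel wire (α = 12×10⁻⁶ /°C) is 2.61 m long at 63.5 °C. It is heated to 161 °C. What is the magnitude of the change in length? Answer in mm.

ΔL = 3.05 mm

|ΔT| = |161 − 63.5| = 97.5 K
ΔL = αL₀ΔT = (12×10⁻⁶)(2.61)(97.5) = 3.05×10⁻³ m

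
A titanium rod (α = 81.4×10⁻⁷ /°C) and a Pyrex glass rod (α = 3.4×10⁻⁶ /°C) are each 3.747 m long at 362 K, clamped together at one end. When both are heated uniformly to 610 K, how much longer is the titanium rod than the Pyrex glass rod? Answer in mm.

ΔT = 248 K
titanium: ΔL = 81.4×10⁻⁷ × 3.747 m × 248 = 7.5641×10⁻³ m = 7.5641 mm
Pyrex glass: ΔL = 3.4×10⁻⁶ × 3.747 m × 248 = 3.1595×10⁻³ m = 3.1595 mm
difference = 7.5641 − 3.1595 = 4.4046 mm

4.40 mm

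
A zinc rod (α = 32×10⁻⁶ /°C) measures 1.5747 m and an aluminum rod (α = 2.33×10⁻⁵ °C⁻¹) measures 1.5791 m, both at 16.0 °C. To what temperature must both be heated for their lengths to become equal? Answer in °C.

Equal length when α₁L₁ΔT − α₂L₂ΔT = L₂ − L₁ = 4.40×10⁻³ m
α₁L₁ = 5.03904×10⁻⁵, α₂L₂ = 3.679303×10⁻⁵ → Δ(αL) = 1.359737×10⁻⁵ m/K
ΔT = 4.40×10⁻³ / 1.359737×10⁻⁵ = 323.592 K, so T = 16.0 + 323.592 = 339.592 °C

T = 339.6 °C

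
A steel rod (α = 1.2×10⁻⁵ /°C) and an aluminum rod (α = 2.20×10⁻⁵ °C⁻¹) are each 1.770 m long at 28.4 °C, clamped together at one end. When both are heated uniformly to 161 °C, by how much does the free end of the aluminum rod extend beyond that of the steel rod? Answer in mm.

2.35 mm

ΔT = 132.6 K
steel: ΔL = 1.2×10⁻⁵ × 1.770 m × 132.6 = 2.8164×10⁻³ m = 2.8164 mm
aluminum: ΔL = 2.20×10⁻⁵ × 1.770 m × 132.6 = 5.1634×10⁻³ m = 5.1634 mm
difference = 5.1634 − 2.8164 = 2.3470 mm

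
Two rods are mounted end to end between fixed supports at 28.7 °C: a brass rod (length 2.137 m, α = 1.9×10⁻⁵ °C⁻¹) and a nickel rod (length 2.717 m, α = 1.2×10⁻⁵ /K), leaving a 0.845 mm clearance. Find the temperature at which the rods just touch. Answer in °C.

Gap closes when ΔL₁ + ΔL₂ = 0.845 mm = 8.45×10⁻⁴ m
(α₁L₁ + α₂L₂)ΔT = g
α₁L₁ + α₂L₂ = 1.9×10⁻⁵×2.137 + 1.2×10⁻⁵×2.717 = 7.3207×10⁻⁵ m/K
ΔT = 8.45×10⁻⁴ / 7.3207×10⁻⁵ = 11.543 K
T = 28.7 + 11.543 = 40.243 °C

T = 40.2 °C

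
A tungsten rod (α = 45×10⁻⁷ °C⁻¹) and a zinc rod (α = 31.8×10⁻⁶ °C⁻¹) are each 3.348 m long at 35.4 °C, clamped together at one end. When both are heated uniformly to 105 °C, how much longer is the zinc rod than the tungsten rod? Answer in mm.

6.36 mm

ΔT = 69.6 K
tungsten: ΔL = 45×10⁻⁷ × 3.348 m × 69.6 = 1.0486×10⁻³ m = 1.0486 mm
zinc: ΔL = 31.8×10⁻⁶ × 3.348 m × 69.6 = 7.4101×10⁻³ m = 7.4101 mm
difference = 7.4101 − 1.0486 = 6.3615 mm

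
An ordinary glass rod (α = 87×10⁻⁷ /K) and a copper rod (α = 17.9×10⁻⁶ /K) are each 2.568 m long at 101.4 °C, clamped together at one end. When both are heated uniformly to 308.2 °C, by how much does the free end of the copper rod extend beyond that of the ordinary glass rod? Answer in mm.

ΔT = 206.8 K
ordinary glass: ΔL = 87×10⁻⁷ × 2.568 m × 206.8 = 4.6202×10⁻³ m = 4.6202 mm
copper: ΔL = 17.9×10⁻⁶ × 2.568 m × 206.8 = 9.5060×10⁻³ m = 9.5060 mm
difference = 9.5060 − 4.6202 = 4.8858 mm

4.89 mm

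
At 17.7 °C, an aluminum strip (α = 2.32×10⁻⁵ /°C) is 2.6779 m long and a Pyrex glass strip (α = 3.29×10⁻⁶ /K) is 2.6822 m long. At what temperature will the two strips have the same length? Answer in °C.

T = 98.37 °C

L₁(1 + α₁ΔT) = L₂(1 + α₂ΔT) ⇒ ΔT = (L₂ − L₁)/(α₁L₁ − α₂L₂)
L₂ − L₁ = 2.6822 − 2.6779 = 4.30×10⁻³ m
α₁L₁ − α₂L₂ = 2.32×10⁻⁵×2.6779 − 3.29×10⁻⁶×2.6822 = 5.3302842×10⁻⁵ m/K
ΔT = 4.30×10⁻³ / 5.3302842×10⁻⁵ = 80.6711 K
T = 17.7 + 80.6711 = 98.3711 °C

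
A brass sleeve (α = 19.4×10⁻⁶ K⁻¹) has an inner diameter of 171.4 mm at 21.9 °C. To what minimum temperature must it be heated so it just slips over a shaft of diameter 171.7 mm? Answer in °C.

T = 112 °C

Required Δd = 171.7 − 171.4 = 0.3 mm
Δd = αd₀ΔT ⇒ ΔT = Δd/(αd₀) = 0.3 / (19.4×10⁻⁶ × 171.4) = 90.22 K
T_min = 21.9 + 90.22 = 112.12 °C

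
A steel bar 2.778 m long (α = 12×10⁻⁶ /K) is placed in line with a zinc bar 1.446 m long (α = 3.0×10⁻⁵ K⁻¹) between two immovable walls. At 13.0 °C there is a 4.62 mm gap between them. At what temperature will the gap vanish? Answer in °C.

T = 73.2 °C

Gap closes when ΔL₁ + ΔL₂ = 4.62 mm = 4.62×10⁻³ m
(α₁L₁ + α₂L₂)ΔT = g
α₁L₁ + α₂L₂ = 12×10⁻⁶×2.778 + 3.0×10⁻⁵×1.446 = 7.6716×10⁻⁵ m/K
ΔT = 4.62×10⁻³ / 7.6716×10⁻⁵ = 60.222 K
T = 13.0 + 60.222 = 73.222 °C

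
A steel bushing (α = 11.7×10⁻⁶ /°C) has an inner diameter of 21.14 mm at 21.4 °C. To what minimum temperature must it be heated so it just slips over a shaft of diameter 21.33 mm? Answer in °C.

Required Δd = 21.33 − 21.14 = 0.19 mm
Δd = αd₀ΔT ⇒ ΔT = Δd/(αd₀) = 0.19 / (11.7×10⁻⁶ × 21.14) = 768.18 K
T_min = 21.4 + 768.18 = 789.58 °C

T = 790 °C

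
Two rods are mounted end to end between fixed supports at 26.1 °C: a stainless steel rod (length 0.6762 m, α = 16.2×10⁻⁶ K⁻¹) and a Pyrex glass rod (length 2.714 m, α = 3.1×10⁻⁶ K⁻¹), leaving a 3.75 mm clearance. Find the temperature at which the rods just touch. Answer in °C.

T = 220 °C

Gap closes when ΔL₁ + ΔL₂ = 3.75 mm = 3.75×10⁻³ m
(α₁L₁ + α₂L₂)ΔT = g
α₁L₁ + α₂L₂ = 16.2×10⁻⁶×0.6762 + 3.1×10⁻⁶×2.714 = 1.936784×10⁻⁵ m/K
ΔT = 3.75×10⁻³ / 1.936784×10⁻⁵ = 193.62 K
T = 26.1 + 193.62 = 219.72 °C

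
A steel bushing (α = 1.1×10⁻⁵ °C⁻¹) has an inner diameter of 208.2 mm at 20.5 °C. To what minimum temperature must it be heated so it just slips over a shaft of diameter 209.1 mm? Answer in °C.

Required Δd = 209.1 − 208.2 = 0.9 mm
Δd = αd₀ΔT ⇒ ΔT = Δd/(αd₀) = 0.9 / (1.1×10⁻⁵ × 208.2) = 392.98 K
T_min = 20.5 + 392.98 = 413.48 °C

T = 413 °C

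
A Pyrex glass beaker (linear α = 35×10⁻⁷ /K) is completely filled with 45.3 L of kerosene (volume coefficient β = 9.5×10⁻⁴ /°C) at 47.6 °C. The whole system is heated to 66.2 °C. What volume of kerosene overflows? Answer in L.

0.792 L

The beaker also expands: β_container ≈ 3α = 1.05×10⁻⁵ /K
Net overflow = V₀(β_liq − 3α_cont)ΔT
β − 3α = 9.50×10⁻⁴ − 1.05×10⁻⁵ = 9.395×10⁻⁴ /K; ΔT = 18.6 K
ΔV = 45.3 × 9.395×10⁻⁴ × 18.6 = 0.792 L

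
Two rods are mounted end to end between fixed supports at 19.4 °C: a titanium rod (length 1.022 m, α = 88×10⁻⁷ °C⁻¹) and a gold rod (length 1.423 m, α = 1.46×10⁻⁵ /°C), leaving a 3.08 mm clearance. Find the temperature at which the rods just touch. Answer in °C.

T = 123 °C

Gap closes when ΔL₁ + ΔL₂ = 3.08 mm = 3.08×10⁻³ m
(α₁L₁ + α₂L₂)ΔT = g
α₁L₁ + α₂L₂ = 88×10⁻⁷×1.022 + 1.46×10⁻⁵×1.423 = 2.97694×10⁻⁵ m/K
ΔT = 3.08×10⁻³ / 2.97694×10⁻⁵ = 103.46 K
T = 19.4 + 103.46 = 122.86 °C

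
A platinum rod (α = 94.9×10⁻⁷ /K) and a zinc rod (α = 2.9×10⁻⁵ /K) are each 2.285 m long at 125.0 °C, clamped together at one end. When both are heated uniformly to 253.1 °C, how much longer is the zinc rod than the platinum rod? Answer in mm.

5.71 mm

ΔT = 128.1 K
platinum: ΔL = 94.9×10⁻⁷ × 2.285 m × 128.1 = 2.7778×10⁻³ m = 2.7778 mm
zinc: ΔL = 2.9×10⁻⁵ × 2.285 m × 128.1 = 8.4885×10⁻³ m = 8.4885 mm
difference = 8.4885 − 2.7778 = 5.7107 mm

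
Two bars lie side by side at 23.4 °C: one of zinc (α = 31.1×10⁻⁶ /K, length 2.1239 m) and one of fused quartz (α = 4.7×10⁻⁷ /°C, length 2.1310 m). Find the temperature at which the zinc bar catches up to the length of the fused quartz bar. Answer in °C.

T = 132.5 °C

L₁(1 + α₁ΔT) = L₂(1 + α₂ΔT) ⇒ ΔT = (L₂ − L₁)/(α₁L₁ − α₂L₂)
L₂ − L₁ = 2.1310 − 2.1239 = 7.10×10⁻³ m
α₁L₁ − α₂L₂ = 31.1×10⁻⁶×2.1239 − 4.7×10⁻⁷×2.1310 = 6.505172×10⁻⁵ m/K
ΔT = 7.10×10⁻³ / 6.505172×10⁻⁵ = 109.144 K
T = 23.4 + 109.144 = 132.544 °C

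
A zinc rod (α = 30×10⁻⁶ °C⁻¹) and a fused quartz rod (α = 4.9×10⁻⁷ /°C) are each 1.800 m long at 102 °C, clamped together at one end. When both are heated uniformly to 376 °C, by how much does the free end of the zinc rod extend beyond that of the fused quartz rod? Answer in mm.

ΔT = 274 K
zinc: ΔL = 30×10⁻⁶ × 1.800 m × 274 = 1.4796×10⁻² m = 14.796 mm
fused quartz: ΔL = 4.9×10⁻⁷ × 1.800 m × 274 = 2.4167×10⁻⁴ m = 0.24167 mm
difference = 14.796 − 0.24167 = 14.55433 mm

14.6 mm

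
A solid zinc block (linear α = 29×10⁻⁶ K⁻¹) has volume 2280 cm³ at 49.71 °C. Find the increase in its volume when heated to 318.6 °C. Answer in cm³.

ΔV = 53.3 cm³

Isotropic solid: β ≈ 3α = 8.7×10⁻⁵ /K; ΔT = 268.89 K
ΔV = 3αV₀ΔT = 3(29×10⁻⁶)(2280)(268.89) = 53.3 cm³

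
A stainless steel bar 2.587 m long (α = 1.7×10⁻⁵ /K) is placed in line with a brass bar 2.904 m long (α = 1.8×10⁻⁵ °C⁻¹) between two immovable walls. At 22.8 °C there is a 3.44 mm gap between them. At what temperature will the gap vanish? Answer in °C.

α₁L₁ = 4.3979×10⁻⁵ m/K, α₂L₂ = 5.2272×10⁻⁵ m/K → total 9.6251×10⁻⁵ m/K
ΔT = g/(α₁L₁+α₂L₂) = 3.44×10⁻³ / 9.6251×10⁻⁵ = 35.740 K
T = 22.8 + 35.740 = 58.540 °C

T = 58.5 °C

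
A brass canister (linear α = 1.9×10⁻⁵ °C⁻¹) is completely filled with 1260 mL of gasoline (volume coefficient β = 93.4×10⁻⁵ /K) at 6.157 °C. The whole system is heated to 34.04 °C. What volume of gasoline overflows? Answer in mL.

30.8 mL

The canister also expands: β_container ≈ 3α = 5.7×10⁻⁵ /K
Net overflow = V₀(β_liq − 3α_cont)ΔT
β − 3α = 9.34×10⁻⁴ − 5.7×10⁻⁵ = 8.77×10⁻⁴ /K; ΔT = 27.883 K
ΔV = 1260 × 8.77×10⁻⁴ × 27.883 = 30.8 mL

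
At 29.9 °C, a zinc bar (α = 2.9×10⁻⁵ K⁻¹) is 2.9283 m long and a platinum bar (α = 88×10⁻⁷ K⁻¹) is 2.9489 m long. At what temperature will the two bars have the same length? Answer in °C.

T = 379.2 °C

L₁(1 + α₁ΔT) = L₂(1 + α₂ΔT) ⇒ ΔT = (L₂ − L₁)/(α₁L₁ − α₂L₂)
L₂ − L₁ = 2.9489 − 2.9283 = 2.06×10⁻² m
α₁L₁ − α₂L₂ = 2.9×10⁻⁵×2.9283 − 88×10⁻⁷×2.9489 = 5.897038×10⁻⁵ m/K
ΔT = 2.06×10⁻² / 5.897038×10⁻⁵ = 349.328 K
T = 29.9 + 349.328 = 379.228 °C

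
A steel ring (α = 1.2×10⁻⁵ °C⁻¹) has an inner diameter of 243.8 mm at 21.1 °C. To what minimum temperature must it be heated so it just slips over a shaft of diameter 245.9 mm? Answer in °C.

T = 739 °C

Required Δd = 245.9 − 243.8 = 2.1 mm
Δd = αd₀ΔT ⇒ ΔT = Δd/(αd₀) = 2.1 / (1.2×10⁻⁵ × 243.8) = 717.80 K
T_min = 21.1 + 717.80 = 738.90 °C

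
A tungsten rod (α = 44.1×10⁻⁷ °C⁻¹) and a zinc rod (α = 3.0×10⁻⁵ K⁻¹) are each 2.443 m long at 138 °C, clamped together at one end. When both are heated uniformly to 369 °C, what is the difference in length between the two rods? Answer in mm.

14.4 mm

ΔT = 231 K
tungsten: ΔL = 44.1×10⁻⁷ × 2.443 m × 231 = 2.4887×10⁻³ m = 2.4887 mm
zinc: ΔL = 3.0×10⁻⁵ × 2.443 m × 231 = 1.6930×10⁻² m = 16.930 mm
difference = 16.930 − 2.4887 = 14.4413 mm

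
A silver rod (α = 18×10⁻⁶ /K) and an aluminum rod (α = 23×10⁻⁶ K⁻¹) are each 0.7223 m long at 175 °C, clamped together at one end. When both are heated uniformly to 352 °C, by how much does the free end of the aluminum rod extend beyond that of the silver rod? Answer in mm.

0.639 mm

ΔT = 177 K
silver: ΔL = 18×10⁻⁶ × 0.7223 m × 177 = 2.3012×10⁻³ m = 2.3012 mm
aluminum: ΔL = 23×10⁻⁶ × 0.7223 m × 177 = 2.9405×10⁻³ m = 2.9405 mm
difference = 2.9405 − 2.3012 = 0.6393 mm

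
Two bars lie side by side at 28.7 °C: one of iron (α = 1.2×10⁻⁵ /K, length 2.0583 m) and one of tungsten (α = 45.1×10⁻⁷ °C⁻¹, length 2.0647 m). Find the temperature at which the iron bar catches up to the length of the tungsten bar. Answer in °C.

T = 444.6 °C

L₁(1 + α₁ΔT) = L₂(1 + α₂ΔT) ⇒ ΔT = (L₂ − L₁)/(α₁L₁ − α₂L₂)
L₂ − L₁ = 2.0647 − 2.0583 = 6.40×10⁻³ m
α₁L₁ − α₂L₂ = 1.2×10⁻⁵×2.0583 − 45.1×10⁻⁷×2.0647 = 1.5387803×10⁻⁵ m/K
ΔT = 6.40×10⁻³ / 1.5387803×10⁻⁵ = 415.914 K
T = 28.7 + 415.914 = 444.614 °C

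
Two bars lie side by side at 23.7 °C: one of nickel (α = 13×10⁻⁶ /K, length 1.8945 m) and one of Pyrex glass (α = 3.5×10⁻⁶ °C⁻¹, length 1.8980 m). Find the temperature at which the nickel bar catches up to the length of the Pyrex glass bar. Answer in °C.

L₁(1 + α₁ΔT) = L₂(1 + α₂ΔT) ⇒ ΔT = (L₂ − L₁)/(α₁L₁ − α₂L₂)
L₂ − L₁ = 1.8980 − 1.8945 = 3.50×10⁻³ m
α₁L₁ − α₂L₂ = 13×10⁻⁶×1.8945 − 3.5×10⁻⁶×1.8980 = 1.79855×10⁻⁵ m/K
ΔT = 3.50×10⁻³ / 1.79855×10⁻⁵ = 194.601 K
T = 23.7 + 194.601 = 218.301 °C

T = 218.3 °C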